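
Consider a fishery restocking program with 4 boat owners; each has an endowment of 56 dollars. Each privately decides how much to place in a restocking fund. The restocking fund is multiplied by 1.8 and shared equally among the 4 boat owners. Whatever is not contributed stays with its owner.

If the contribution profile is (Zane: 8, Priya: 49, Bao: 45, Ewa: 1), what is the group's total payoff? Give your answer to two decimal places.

Total contributed: 8 + 49 + 45 + 1 = 103; total kept: 4 × 56 − 103 = 121.
The restocking fund pays out 1.8 × 103 = 185.40 in aggregate.
Group total = 121 + 185.40 = 306.40.

306.40 dollars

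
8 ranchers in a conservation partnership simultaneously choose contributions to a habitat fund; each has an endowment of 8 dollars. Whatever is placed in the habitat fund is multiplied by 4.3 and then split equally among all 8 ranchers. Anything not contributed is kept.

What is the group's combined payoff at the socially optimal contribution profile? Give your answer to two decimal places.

Each contributed unit returns 4.300 to the group as a whole (0.5375 to each of 8 players), which exceeds 1, so the social optimum is full contribution: group total = 4.300 × 64 = 275.20.

275.20 dollars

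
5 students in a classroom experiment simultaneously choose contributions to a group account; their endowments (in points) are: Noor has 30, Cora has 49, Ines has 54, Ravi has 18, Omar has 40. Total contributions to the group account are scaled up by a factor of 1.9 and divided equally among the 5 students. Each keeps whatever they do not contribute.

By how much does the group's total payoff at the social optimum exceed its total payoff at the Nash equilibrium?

The private return per contributed unit is 1.9/5 = 0.3800 < 1 for every player regardless of endowment, so the Nash equilibrium is zero contribution and the group total is Σ E_j = 30 + 49 + 54 + 18 + 40 = 191.
Each contributed unit returns 1.900 to the group, so the social optimum is full contribution by everyone: group total = 1.900 × 191 = 362.90.
Efficiency loss = (1.900 − 1) × 191 = 171.90.

171.90 points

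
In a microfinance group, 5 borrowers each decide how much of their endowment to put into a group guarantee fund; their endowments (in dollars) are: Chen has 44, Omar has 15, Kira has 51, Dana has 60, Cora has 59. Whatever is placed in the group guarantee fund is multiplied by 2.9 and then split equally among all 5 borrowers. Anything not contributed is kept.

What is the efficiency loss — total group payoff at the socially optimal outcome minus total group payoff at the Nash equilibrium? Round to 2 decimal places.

The private return per contributed unit is 2.9/5 = 0.5800 < 1 for every player regardless of endowment, so the Nash equilibrium is zero contribution and the group total is Σ E_j = 44 + 15 + 51 + 60 + 59 = 229.
Each contributed unit returns 2.900 to the group, so the social optimum is full contribution by everyone: group total = 2.900 × 229 = 664.10.
Efficiency loss = (2.900 − 1) × 229 = 435.10.

435.10 dollars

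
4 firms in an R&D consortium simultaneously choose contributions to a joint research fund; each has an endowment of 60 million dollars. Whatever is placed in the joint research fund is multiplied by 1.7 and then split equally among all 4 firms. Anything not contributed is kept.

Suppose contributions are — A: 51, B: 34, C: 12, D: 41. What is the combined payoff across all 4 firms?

336.60 million dollars

Total contributed: 51 + 34 + 12 + 41 = 138; total kept: 4 × 60 − 138 = 102.
The joint research fund pays out 1.7 × 138 = 234.60 in aggregate.
Group total = 102 + 234.60 = 336.60.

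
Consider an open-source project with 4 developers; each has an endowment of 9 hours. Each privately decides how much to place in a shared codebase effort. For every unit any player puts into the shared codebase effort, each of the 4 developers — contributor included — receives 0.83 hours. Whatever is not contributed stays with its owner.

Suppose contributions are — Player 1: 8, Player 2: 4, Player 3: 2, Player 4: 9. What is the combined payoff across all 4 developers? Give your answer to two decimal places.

Total contributed: 8 + 4 + 2 + 9 = 23; total kept: 4 × 9 − 23 = 13.
The shared codebase effort pays out 0.83 × 4 × 23 = 76.36 in aggregate.
Group total = 13 + 76.36 = 89.36.

89.36 hours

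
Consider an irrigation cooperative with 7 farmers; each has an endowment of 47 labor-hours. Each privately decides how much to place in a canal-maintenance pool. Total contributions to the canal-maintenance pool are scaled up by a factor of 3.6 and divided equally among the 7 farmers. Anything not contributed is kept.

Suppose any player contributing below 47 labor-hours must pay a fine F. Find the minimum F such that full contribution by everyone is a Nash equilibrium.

Given the others contribute fully, the best deviation is to contribute 0 (any partial contribution still incurs the fine and gives up units whose private return 0.5143 is below 1).
Deviating from 47 to 0 saves 47 labor-hours but forfeits the deviator's share of the drop in the canal-maintenance pool: 3.6/7 × 47 = 24.17.
So the deviation gain is 47 − 24.17 = 22.83, and the fine must be at least 22.83 labor-hours to wipe it out.

22.83 labor-hours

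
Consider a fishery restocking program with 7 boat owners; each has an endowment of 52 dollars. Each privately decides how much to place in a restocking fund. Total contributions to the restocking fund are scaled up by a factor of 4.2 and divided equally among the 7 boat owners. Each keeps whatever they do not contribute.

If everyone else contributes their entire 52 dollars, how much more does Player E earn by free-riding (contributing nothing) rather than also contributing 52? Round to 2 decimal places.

Switching from a contribution of 52 to 0 lets Player E keep an extra 52 dollars, but lowers the restocking fund by 52, which costs Player E their own share of that drop: 4.2/7 × 52 = 31.20.
Net gain = 52 − 31.20 = 20.80. The private return per contributed unit (0.6000) is below 1, so free-riding is indeed the best response regardless of what the others do.

20.80 dollars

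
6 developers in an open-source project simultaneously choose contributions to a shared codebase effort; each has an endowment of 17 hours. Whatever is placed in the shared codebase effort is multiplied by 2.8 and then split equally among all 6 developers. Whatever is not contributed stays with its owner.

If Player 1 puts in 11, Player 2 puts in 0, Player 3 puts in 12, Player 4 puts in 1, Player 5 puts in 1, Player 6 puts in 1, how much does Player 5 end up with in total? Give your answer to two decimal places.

28.13 hours

Total contributed: 11 + 0 + 12 + 1 + 1 + 1 = 26.
Each receives 2.8 × 26 / 6 = 12.13 from the shared codebase effort.
Player 5 keeps 17 − 1 = 16, so Player 5's payoff is 16 + 12.13 = 28.13.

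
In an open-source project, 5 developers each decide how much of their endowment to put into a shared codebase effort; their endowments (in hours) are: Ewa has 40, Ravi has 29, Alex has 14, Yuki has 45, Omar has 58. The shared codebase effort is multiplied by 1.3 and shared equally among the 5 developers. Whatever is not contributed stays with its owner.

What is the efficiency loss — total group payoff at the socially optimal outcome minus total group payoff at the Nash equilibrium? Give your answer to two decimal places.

The private return per contributed unit is 1.3/5 = 0.2600 < 1 for every player regardless of endowment, so the Nash equilibrium is zero contribution and the group total is Σ E_j = 40 + 29 + 14 + 45 + 58 = 186.
Each contributed unit returns 1.300 to the group, so the social optimum is full contribution by everyone: group total = 1.300 × 186 = 241.80.
Efficiency loss = (1.300 − 1) × 186 = 55.80.

55.80 hours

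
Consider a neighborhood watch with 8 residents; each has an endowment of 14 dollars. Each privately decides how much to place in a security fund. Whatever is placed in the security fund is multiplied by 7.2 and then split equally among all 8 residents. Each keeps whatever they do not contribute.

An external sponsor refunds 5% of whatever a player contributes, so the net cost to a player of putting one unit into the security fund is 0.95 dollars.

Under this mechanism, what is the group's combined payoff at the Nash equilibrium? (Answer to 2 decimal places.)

With the mechanism, a contributed unit returns (7.2/8) / 0.95 = 0.9474 per unit of net cost — still below 1 — so contributing 0 remains dominant for every player.
At the Nash equilibrium no one contributes; group total payoff = 8 × 14 = 112.

112.00 dollars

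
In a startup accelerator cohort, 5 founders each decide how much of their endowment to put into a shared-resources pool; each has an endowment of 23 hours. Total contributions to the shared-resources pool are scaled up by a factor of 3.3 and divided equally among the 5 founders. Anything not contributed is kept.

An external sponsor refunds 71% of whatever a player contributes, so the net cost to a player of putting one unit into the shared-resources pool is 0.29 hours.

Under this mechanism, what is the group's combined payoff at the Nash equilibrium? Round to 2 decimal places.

461.15 hours

The effective private return per unit is now (3.3/5) / 0.29 = 2.2759 > 1, so every player's dominant strategy flips to full contribution.
So the Nash equilibrium is full contribution by all 5; the group earns 5 × (23 × 0.71 + 3.3 × 23) = 461.15.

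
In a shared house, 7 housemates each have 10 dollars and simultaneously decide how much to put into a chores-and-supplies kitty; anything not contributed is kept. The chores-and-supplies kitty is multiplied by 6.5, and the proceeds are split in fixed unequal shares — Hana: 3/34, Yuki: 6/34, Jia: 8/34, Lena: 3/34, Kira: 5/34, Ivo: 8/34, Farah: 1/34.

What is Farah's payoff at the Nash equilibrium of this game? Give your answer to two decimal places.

Each unit j contributes comes back to j as 6.5 × (j's share), so j prefers to contribute only if that share exceeds 1/6.5 = 0.1538; otherwise keeping the unit dominates.
Yuki, Jia and Ivo clear that bar, contributing 10 each; the remaining 4 contribute 0. Total contributed: 30.
Farah keeps 10 and receives 6.5 × 30 × 1/34 = 5.74 from the chores-and-supplies kitty, for a payoff of 15.74.

15.74 dollars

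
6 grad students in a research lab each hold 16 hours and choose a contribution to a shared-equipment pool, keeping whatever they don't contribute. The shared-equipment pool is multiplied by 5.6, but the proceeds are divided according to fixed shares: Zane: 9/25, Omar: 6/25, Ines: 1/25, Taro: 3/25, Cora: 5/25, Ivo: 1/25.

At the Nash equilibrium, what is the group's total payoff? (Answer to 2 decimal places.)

Player j's private return per contributed unit is 5.6 × (j's share). Contributing is weakly dominant for j when that share is at least 1/5.6 = 0.1786, and contributing 0 is dominant otherwise.
Zane, Omar and Cora are above the threshold, contributing 16 each; the remaining 3 contribute 0. Total contributed: 48.
The shared-equipment pool pays out 5.6 × 48 = 268.80 in total (split across the unequal shares, but the aggregate is all that matters for the group sum).
The 3 free-riders keep 16 each, adding 48. Group total = 48 + 268.80 = 316.80.

316.80 hours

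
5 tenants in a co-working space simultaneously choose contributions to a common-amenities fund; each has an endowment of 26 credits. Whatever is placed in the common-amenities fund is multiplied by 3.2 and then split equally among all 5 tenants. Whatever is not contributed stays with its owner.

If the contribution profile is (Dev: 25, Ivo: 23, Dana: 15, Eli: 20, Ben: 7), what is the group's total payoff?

Total contributed: 25 + 23 + 15 + 20 + 7 = 90; total kept: 5 × 26 − 90 = 40.
The common-amenities fund pays out 3.2 × 90 = 288.00 in aggregate.
Group total = 40 + 288.00 = 328.00.

328.00 credits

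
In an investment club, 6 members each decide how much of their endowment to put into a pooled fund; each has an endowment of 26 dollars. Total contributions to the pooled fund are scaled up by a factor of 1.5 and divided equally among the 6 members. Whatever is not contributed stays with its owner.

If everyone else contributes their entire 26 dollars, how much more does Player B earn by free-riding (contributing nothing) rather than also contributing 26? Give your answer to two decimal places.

19.50 dollars

Switching from a contribution of 26 to 0 lets Player B keep an extra 26 dollars, but lowers the pooled fund by 26, which costs Player B their own share of that drop: 1.5/6 × 26 = 6.50.
Net gain = 26 − 6.50 = 19.50. The private return per contributed unit (0.2500) is below 1, so free-riding is indeed the best response regardless of what the others do.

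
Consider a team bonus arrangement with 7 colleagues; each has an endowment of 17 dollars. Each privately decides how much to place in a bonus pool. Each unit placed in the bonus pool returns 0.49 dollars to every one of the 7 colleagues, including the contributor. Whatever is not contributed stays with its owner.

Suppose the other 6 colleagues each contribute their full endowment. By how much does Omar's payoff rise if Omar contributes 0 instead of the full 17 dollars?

Switching from a contribution of 17 to 0 lets Omar keep an extra 17 dollars, but lowers the bonus pool by 17, which costs Omar their own share of that drop: 0.49 × 17 = 8.33.
Net gain = 17 − 8.33 = 8.67. The private return per contributed unit (0.49) is below 1, so free-riding is indeed the best response regardless of what the others do.

8.67 dollars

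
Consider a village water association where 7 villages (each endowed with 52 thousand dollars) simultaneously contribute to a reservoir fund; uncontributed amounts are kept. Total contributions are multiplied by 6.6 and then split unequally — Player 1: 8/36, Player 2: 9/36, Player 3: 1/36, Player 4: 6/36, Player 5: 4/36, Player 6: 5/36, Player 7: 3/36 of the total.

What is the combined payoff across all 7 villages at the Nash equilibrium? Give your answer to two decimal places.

1237.60 thousand dollars

Each unit j contributes comes back to j as 6.6 × (j's share), so j prefers to contribute only if that share exceeds 1/6.6 = 0.1515; otherwise keeping the unit dominates.
The shares above 0.1515 belong to Player 1, Player 2 and Player 4, contributing 52 each; the remaining 4 contribute 0. Total contributed: 156.
The reservoir fund pays out 6.6 × 156 = 1029.60 in total (split across the unequal shares, but the aggregate is all that matters for the group sum).
The 4 free-riders keep 52 each, adding 208. Group total = 208 + 1029.60 = 1237.60.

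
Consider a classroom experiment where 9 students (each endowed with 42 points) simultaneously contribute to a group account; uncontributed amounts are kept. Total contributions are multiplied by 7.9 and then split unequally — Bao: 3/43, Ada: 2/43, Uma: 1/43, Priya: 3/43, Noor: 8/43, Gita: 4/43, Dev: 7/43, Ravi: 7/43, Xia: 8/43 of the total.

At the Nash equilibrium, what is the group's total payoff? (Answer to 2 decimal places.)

1537.20 points

Player j's private return per contributed unit is 7.9 × (j's share). Contributing is weakly dominant for j when that share is at least 1/7.9 = 0.1266, and contributing 0 is dominant otherwise.
The shares above 0.1266 belong to Noor, Dev, Ravi and Xia, contributing 42 each; the remaining 5 contribute 0. Total contributed: 168.
The group account pays out 7.9 × 168 = 1327.20 in total (split across the unequal shares, but the aggregate is all that matters for the group sum).
The 5 free-riders keep 42 each, adding 210. Group total = 210 + 1327.20 = 1537.20.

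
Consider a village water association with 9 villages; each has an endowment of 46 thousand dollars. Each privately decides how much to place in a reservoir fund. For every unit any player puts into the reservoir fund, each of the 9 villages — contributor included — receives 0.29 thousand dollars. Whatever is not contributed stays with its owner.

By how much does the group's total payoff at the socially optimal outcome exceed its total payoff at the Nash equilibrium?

The private return per contributed unit is 0.29 < 1, so contributing 0 is dominant for every player. At the Nash equilibrium everyone keeps their 46, and the group total is 9 × 46 = 414.
Each contributed unit returns 2.610 to the group as a whole (0.29 to each of 9 players), which exceeds 1, so the social optimum is full contribution: group total = 2.610 × 414 = 1080.54.
Efficiency loss = 1080.54 − 414 = 666.54.

666.54 thousand dollars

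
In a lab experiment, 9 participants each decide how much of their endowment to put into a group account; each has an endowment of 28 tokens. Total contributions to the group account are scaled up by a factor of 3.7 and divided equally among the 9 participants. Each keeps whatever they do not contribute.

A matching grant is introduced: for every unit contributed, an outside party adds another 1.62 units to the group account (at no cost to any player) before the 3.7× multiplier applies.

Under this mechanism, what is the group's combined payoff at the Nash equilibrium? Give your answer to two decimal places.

2442.89 tokens

Under the mechanism each unit contributed yields 3.7 × 2.62 / 9 = 1.0771 back to its contributor per unit of net cost, which exceeds 1, making full contribution the dominant choice for everyone.
So the Nash equilibrium is full contribution by all 9; the group earns 3.7 × 2.62 × 252 = 2442.89.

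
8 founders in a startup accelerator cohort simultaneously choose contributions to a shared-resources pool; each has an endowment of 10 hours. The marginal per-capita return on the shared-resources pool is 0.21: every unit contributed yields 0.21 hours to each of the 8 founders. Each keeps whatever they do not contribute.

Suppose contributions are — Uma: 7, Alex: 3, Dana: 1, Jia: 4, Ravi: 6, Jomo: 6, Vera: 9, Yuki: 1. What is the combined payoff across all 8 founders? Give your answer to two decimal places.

Total contributed: 7 + 3 + 1 + 4 + 6 + 6 + 9 + 1 = 37; total kept: 8 × 10 − 37 = 43.
The shared-resources pool pays out 0.21 × 8 × 37 = 62.16 in aggregate.
Group total = 43 + 62.16 = 105.16.

105.16 hours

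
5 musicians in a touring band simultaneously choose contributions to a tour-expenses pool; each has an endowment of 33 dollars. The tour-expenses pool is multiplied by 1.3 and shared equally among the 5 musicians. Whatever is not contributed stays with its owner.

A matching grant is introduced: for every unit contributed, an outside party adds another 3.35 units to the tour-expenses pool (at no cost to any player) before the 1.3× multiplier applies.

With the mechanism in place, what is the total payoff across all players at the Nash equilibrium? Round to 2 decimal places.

933.08 dollars

With the mechanism, a contributed unit returns 1.3 × 4.35 / 5 = 1.1310 per unit of net cost to the contributor — now above 1 — so contributing fully is weakly dominant for every player.
At the Nash equilibrium everyone contributes 33. Group total payoff = 1.3 × 4.35 × 165 = 933.08.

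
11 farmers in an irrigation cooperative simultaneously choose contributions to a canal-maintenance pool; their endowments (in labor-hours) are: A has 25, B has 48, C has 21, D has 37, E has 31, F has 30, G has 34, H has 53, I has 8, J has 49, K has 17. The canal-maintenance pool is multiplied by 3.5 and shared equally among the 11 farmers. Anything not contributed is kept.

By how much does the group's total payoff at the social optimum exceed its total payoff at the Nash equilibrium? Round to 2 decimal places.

The private return per contributed unit is 3.5/11 = 0.3182 < 1 for every player regardless of endowment, so the Nash equilibrium is zero contribution and the group total is Σ E_j = 25 + 48 + 21 + 37 + 31 + 30 + 34 + 53 + 8 + 49 + 17 = 353.
Each contributed unit returns 3.500 to the group, so the social optimum is full contribution by everyone: group total = 3.500 × 353 = 1235.50.
Efficiency loss = (3.500 − 1) × 353 = 882.50.

882.50 labor-hours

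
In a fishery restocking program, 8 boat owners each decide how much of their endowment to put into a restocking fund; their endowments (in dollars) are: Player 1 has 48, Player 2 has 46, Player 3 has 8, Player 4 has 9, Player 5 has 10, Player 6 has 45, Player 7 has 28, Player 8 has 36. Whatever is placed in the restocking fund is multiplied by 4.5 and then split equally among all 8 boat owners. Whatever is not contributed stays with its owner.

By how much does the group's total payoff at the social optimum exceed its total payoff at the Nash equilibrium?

805.00 dollars

The private return per contributed unit is 4.5/8 = 0.5625 < 1 for every player regardless of endowment, so the Nash equilibrium is zero contribution and the group total is Σ E_j = 48 + 46 + 8 + 9 + 10 + 45 + 28 + 36 = 230.
Each contributed unit returns 4.500 to the group, so the social optimum is full contribution by everyone: group total = 4.500 × 230 = 1035.00.
Efficiency loss = (4.500 − 1) × 230 = 805.00.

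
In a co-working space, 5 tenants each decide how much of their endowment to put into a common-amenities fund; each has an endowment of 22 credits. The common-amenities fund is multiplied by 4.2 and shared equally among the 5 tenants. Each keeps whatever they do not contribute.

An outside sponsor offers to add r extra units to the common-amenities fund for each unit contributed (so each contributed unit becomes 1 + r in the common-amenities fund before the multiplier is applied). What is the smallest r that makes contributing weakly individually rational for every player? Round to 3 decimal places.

0.190

With matching at rate r, one contributed unit becomes (1 + r) in the common-amenities fund and returns 4.2 × (1 + r) / 5 to the contributor.
Setting this equal to 1: 1 + r = 5/4.2 = 1.1905.
So the minimum matching rate is r = 1.1905 − 1 = 0.190.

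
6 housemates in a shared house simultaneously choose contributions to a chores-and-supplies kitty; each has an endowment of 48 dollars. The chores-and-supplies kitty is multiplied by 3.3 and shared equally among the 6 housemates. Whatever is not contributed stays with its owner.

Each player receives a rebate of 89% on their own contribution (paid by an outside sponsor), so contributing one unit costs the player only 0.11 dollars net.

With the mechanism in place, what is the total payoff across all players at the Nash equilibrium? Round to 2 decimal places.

With the mechanism, a contributed unit returns (3.3/6) / 0.11 = 5.0000 per unit of net cost to the contributor — now above 1 — so contributing fully is weakly dominant for every player.
So the Nash equilibrium is full contribution by all 6; the group earns 6 × (48 × 0.89 + 3.3 × 48) = 1206.72.

1206.72 dollars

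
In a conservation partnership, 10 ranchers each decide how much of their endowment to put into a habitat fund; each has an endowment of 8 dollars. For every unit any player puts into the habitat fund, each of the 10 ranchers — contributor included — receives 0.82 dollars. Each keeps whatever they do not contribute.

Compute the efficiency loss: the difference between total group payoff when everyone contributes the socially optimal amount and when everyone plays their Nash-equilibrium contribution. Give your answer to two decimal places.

576.00 dollars

The private return per contributed unit is 0.82 < 1, so contributing 0 is dominant for every player. At the Nash equilibrium everyone keeps their 8, and the group total is 10 × 8 = 80.
Each contributed unit returns 8.200 to the group as a whole (0.82 to each of 10 players), which exceeds 1, so the social optimum is full contribution: group total = 8.200 × 80 = 656.00.
Efficiency loss = 656.00 − 80 = 576.00.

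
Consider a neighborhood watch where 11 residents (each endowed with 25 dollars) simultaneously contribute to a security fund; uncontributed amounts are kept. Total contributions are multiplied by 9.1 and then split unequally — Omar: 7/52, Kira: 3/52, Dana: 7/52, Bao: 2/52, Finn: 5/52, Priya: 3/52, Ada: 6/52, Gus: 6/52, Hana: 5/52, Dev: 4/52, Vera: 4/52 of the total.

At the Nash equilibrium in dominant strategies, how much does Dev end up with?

Player j's private return per contributed unit is 9.1 × (j's share). Contributing is weakly dominant for j when that share is at least 1/9.1 = 0.1099, and contributing 0 is dominant otherwise.
Omar, Dana, Ada and Gus are above the threshold, contributing 25 each; the remaining 7 contribute 0. Total contributed: 100.
Dev keeps 25 and receives 9.1 × 100 × 4/52 = 70.00 from the security fund, for a payoff of 95.00.

95.00 dollars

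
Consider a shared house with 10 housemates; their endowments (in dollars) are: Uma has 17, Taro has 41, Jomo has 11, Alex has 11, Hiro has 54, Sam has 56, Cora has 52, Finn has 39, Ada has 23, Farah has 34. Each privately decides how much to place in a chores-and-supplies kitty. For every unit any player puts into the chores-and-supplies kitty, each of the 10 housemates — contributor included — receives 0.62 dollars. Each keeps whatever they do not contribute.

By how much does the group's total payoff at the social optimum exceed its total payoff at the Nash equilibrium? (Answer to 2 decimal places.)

The private return per contributed unit is 0.62 < 1 for everyone, so the Nash equilibrium is zero contribution and the group total is Σ E_j = 17 + 41 + 11 + 11 + 54 + 56 + 52 + 39 + 23 + 34 = 338.
Each contributed unit returns 6.200 to the group, so the social optimum is full contribution by everyone: group total = 6.200 × 338 = 2095.60.
Efficiency loss = (6.200 − 1) × 338 = 1757.60.

1757.60 dollars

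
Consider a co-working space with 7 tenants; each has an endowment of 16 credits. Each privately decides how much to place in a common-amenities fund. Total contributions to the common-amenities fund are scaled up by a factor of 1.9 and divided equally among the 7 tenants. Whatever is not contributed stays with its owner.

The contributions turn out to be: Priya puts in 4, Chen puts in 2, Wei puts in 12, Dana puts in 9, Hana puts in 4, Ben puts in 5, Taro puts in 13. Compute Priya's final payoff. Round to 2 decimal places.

25.30 credits

Total contributed: 4 + 2 + 12 + 9 + 4 + 5 + 13 = 49.
Each receives 1.9 × 49 / 7 = 13.30 from the common-amenities fund.
Priya keeps 16 − 4 = 12, so Priya's payoff is 12 + 13.30 = 25.30.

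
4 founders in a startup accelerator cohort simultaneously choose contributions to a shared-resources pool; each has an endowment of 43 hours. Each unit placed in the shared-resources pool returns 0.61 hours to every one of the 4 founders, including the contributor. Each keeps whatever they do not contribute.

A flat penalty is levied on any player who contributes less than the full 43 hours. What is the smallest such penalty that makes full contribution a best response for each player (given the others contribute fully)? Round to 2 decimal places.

Given the others contribute fully, the best deviation is to contribute 0 (any partial contribution still incurs the fine and gives up units whose private return 0.61 is below 1).
Deviating from 43 to 0 saves 43 hours but forfeits the deviator's share of the drop in the shared-resources pool: 0.61 × 43 = 26.23.
So the deviation gain is 43 − 26.23 = 16.77, and the fine must be at least 16.77 hours to wipe it out.

16.77 hours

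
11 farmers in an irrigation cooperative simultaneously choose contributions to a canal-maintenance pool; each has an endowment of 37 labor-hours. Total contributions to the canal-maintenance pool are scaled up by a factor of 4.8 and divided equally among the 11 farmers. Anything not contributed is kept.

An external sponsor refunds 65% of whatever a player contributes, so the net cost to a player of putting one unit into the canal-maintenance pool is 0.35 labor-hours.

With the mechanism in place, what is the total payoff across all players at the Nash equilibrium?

2218.15 labor-hours

Under the mechanism each unit contributed yields (4.8/11) / 0.35 = 1.2468 back to its contributor per unit of net cost, which exceeds 1, making full contribution the dominant choice for everyone.
At the Nash equilibrium everyone contributes 37. Group total payoff = 11 × (37 × 0.65 + 4.8 × 37) = 2218.15.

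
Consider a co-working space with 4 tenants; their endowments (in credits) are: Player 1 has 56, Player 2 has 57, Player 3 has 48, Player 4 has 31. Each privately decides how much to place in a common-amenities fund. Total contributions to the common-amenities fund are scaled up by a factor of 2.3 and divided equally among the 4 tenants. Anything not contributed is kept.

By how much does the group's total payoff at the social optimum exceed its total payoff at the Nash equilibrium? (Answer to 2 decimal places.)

The private return per contributed unit is 2.3/4 = 0.5750 < 1 for every player regardless of endowment, so the Nash equilibrium is zero contribution and the group total is Σ E_j = 56 + 57 + 48 + 31 = 192.
Each contributed unit returns 2.300 to the group, so the social optimum is full contribution by everyone: group total = 2.300 × 192 = 441.60.
Efficiency loss = (2.300 − 1) × 192 = 249.60.

249.60 credits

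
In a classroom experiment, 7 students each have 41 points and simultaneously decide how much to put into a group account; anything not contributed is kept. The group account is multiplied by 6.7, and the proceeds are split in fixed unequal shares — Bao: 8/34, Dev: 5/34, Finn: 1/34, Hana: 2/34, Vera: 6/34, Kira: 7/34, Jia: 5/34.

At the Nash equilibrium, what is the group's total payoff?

988.10 points

Player j's private return per contributed unit is 6.7 × (j's share). Contributing is weakly dominant for j when that share is at least 1/6.7 = 0.1493, and contributing 0 is dominant otherwise.
The shares above 0.1493 belong to Bao, Vera and Kira, contributing 41 each; the remaining 4 contribute 0. Total contributed: 123.
The group account pays out 6.7 × 123 = 824.10 in total (split across the unequal shares, but the aggregate is all that matters for the group sum).
The 4 free-riders keep 41 each, adding 164. Group total = 164 + 824.10 = 988.10.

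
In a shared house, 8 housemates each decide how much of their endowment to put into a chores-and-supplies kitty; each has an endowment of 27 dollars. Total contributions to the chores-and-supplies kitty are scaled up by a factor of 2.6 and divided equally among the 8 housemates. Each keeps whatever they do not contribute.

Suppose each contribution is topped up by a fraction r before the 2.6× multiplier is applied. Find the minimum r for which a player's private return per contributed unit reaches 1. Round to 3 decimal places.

With matching at rate r, one contributed unit becomes (1 + r) in the chores-and-supplies kitty and returns 2.6 × (1 + r) / 8 to the contributor.
Setting this equal to 1: 1 + r = 8/2.6 = 3.0769.
So the minimum matching rate is r = 3.0769 − 1 = 2.077.

2.077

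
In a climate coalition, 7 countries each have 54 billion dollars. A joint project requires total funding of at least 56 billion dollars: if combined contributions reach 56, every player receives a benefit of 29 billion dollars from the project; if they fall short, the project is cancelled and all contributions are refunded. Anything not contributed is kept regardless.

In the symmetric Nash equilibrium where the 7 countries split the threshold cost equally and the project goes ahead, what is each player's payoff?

75 billion dollars

Equal share of the threshold: 56/7 = 8.
At this profile no one gains by cutting their contribution: any cut drops the total below 56, the project is cancelled, contributions are refunded, and the deviator ends with 54, which is less than 54 − 8 + 29 = 75. Contributing more than 8 just wastes the excess. So contributing exactly 8 is a best response.
Each player's payoff: 54 − 8 + 29 = 75.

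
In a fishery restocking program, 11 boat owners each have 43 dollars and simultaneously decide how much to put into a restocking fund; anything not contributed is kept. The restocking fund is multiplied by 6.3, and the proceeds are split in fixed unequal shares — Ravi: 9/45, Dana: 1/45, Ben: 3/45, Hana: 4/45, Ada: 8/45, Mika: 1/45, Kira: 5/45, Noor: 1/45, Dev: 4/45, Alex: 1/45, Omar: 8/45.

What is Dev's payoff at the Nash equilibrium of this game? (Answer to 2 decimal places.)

A player with share s gets back 6.3·s per unit contributed, so full contribution is dominant for anyone with s > 1/6.3 = 0.1587 and zero contribution is dominant for anyone below.
The shares above 0.1587 belong to Ravi, Ada and Omar, contributing 43 each; the remaining 8 contribute 0. Total contributed: 129.
Dev keeps 43 and receives 6.3 × 129 × 4/45 = 72.24 from the restocking fund, for a payoff of 115.24.

115.24 dollars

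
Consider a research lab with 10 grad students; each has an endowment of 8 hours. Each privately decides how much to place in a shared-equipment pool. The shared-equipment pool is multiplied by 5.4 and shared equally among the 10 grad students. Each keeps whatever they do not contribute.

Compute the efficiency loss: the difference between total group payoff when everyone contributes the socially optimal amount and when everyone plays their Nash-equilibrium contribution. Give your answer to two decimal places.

Each contributed unit returns 5.4/10 = 0.5400 to its contributor — below 1 — so contributing 0 is dominant for every player. At the Nash equilibrium everyone keeps their 8, and the group total is 10 × 8 = 80.
Each contributed unit returns 5.400 to the group as a whole (0.5400 to each of 10 players), which exceeds 1, so the social optimum is full contribution: group total = 5.400 × 80 = 432.00.
Efficiency loss = 432.00 − 80 = 352.00.

352.00 hours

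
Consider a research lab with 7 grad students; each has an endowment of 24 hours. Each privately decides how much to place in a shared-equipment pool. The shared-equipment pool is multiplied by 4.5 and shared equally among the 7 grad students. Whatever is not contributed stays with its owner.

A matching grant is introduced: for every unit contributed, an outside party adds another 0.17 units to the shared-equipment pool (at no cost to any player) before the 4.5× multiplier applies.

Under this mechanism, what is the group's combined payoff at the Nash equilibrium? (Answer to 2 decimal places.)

The effective private return is 4.5 × 1.17 / 7 = 0.7521, which is still under 1, so the mechanism doesn't change anyone's dominant strategy: zero contribution.
At the Nash equilibrium no one contributes; group total payoff = 7 × 24 = 168.

168.00 hours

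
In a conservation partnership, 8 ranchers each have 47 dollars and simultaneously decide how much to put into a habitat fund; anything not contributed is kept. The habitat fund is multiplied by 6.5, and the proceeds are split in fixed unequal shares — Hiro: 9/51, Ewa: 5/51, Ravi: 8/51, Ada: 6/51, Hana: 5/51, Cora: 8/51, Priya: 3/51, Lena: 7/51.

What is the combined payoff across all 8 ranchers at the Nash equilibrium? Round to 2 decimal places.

1151.50 dollars

Each unit j contributes comes back to j as 6.5 × (j's share), so j prefers to contribute only if that share exceeds 1/6.5 = 0.1538; otherwise keeping the unit dominates.
Hiro, Ravi and Cora clear that bar, contributing 47 each; the remaining 5 contribute 0. Total contributed: 141.
The habitat fund pays out 6.5 × 141 = 916.50 in total (split across the unequal shares, but the aggregate is all that matters for the group sum).
The 5 free-riders keep 47 each, adding 235. Group total = 235 + 916.50 = 1151.50.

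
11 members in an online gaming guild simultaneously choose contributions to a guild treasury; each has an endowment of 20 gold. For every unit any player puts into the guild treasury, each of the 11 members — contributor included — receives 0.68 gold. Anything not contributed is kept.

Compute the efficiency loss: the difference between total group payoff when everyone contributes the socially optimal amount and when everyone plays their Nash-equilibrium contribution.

1425.60 gold

The private return per contributed unit is 0.68 < 1, so contributing 0 is dominant for every player. At the Nash equilibrium everyone keeps their 20, and the group total is 11 × 20 = 220.
Each contributed unit returns 7.480 to the group as a whole (0.68 to each of 11 players), which exceeds 1, so the social optimum is full contribution: group total = 7.480 × 220 = 1645.60.
Efficiency loss = 1645.60 − 220 = 1425.60.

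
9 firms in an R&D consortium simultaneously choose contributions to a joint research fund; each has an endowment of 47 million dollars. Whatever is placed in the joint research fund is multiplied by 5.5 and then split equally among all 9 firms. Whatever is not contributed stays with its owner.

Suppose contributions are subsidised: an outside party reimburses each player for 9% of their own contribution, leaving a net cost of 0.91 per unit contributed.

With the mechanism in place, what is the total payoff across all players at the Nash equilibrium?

Even with the mechanism, each unit contributed returns only (5.5/9) / 0.91 = 0.6716 per unit of net cost, so contributing nothing is still dominant.
Everyone keeps their endowment and the group total is 9 × 47 = 423.

423.00 million dollars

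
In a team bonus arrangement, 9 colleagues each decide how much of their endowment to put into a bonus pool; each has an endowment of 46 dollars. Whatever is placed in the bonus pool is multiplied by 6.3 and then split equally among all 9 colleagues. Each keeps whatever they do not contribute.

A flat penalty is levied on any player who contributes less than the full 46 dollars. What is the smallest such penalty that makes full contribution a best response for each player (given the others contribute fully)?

13.80 dollars

Given the others contribute fully, the best deviation is to contribute 0 (any partial contribution still incurs the fine and gives up units whose private return 0.7000 is below 1).
Deviating from 46 to 0 saves 46 dollars but forfeits the deviator's share of the drop in the bonus pool: 6.3/9 × 46 = 32.20.
So the deviation gain is 46 − 32.20 = 13.80, and the fine must be at least 13.80 dollars to wipe it out.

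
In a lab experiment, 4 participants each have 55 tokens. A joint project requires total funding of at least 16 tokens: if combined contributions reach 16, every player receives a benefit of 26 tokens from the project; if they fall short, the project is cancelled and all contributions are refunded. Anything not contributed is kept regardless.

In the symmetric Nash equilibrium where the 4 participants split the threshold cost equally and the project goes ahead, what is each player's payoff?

77 tokens

Equal share of the threshold: 16/4 = 4.
At this profile no one gains by cutting their contribution: any cut drops the total below 16, the project is cancelled, contributions are refunded, and the deviator ends with 55, which is less than 55 − 4 + 26 = 77. Contributing more than 4 just wastes the excess. So contributing exactly 4 is a best response.
Each player's payoff: 55 − 4 + 26 = 77.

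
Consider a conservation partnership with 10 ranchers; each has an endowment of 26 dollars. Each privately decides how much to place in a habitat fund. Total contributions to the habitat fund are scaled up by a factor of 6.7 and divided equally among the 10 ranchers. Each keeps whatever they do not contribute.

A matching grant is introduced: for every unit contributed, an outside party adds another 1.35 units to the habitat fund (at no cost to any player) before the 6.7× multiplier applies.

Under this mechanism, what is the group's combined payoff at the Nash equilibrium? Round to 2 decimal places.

The effective private return per unit is now 6.7 × 2.35 / 10 = 1.5745 > 1, so every player's dominant strategy flips to full contribution.
So the Nash equilibrium is full contribution by all 10; the group earns 6.7 × 2.35 × 260 = 4093.70.

4093.70 dollars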